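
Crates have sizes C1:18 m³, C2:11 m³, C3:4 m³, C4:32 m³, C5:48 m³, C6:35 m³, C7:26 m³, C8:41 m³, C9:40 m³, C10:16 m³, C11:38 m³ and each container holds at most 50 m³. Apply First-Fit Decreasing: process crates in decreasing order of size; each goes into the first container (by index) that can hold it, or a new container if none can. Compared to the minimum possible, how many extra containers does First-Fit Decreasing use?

First-Fit Decreasing: [48] [41,4] [40] [38,11] [35] [32,18] [26,16] → 7 containers.
Total size 309 m³; any packing needs at least ⌈309/50⌉ = 7 containers.
So 7 is already optimal.

0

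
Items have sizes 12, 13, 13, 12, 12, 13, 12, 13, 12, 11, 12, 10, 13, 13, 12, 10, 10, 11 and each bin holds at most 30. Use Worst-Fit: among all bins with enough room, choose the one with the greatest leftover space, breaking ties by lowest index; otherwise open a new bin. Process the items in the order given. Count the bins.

12 → bin 1 (remaining 18)
13 → bin 1 (remaining 5)
13 → bin 2 (remaining 17)
12 → bin 2 (remaining 5)
12 → bin 3 (remaining 18)
13 → bin 3 (remaining 5)
12 → bin 4 (remaining 18)
13 → bin 4 (remaining 5)
12 → bin 5 (remaining 18)
11 → bin 5 (remaining 7)
12 → bin 6 (remaining 18)
10 → bin 6 (remaining 8)
13 → bin 7 (remaining 17)
13 → bin 7 (remaining 4)
12 → bin 8 (remaining 18)
10 → bin 8 (remaining 8)
10 → bin 9 (remaining 20)
11 → bin 9 (remaining 9)
Final bins: [12,13] [13,12] [12,13] [12,13] [12,11] [12,10] [13,13] [12,10] [10,11].

9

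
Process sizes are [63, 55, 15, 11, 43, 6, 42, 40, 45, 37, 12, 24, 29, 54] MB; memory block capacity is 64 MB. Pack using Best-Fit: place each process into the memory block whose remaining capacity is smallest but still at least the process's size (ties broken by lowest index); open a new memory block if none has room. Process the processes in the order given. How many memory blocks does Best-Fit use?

9

memory block 1: place 63 MB, 1 MB left
memory block 2: place 55 MB, 9 MB left
memory block 3: place 15 MB, 49 MB left
memory block 3: place 11 MB, 38 MB left
memory block 4: place 43 MB, 21 MB left
memory block 2: place 6 MB, 3 MB left
memory block 5: place 42 MB, 22 MB left
memory block 6: place 40 MB, 24 MB left
memory block 7: place 45 MB, 19 MB left
memory block 3: place 37 MB, 1 MB left
memory block 7: place 12 MB, 7 MB left
memory block 6: place 24 MB, 0 MB left
memory block 8: place 29 MB, 35 MB left
memory block 9: place 54 MB, 10 MB left
Final memory blocks: [63] [55,6] [15,11,37] [43] [42] [40,24] [45,12] [29] [54].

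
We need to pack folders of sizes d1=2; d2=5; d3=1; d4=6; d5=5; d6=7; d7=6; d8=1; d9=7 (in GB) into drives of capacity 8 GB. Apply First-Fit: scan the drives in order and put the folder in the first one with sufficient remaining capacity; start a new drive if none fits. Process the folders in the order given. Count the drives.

Put d1 (2 GB) in drive 1; 6 GB remain.
Put d2 (5 GB) in drive 1; 1 GB remain.
Put d3 (1 GB) in drive 1; 0 GB remain.
Put d4 (6 GB) in drive 2; 2 GB remain.
Put d5 (5 GB) in drive 3; 3 GB remain.
Put d6 (7 GB) in drive 4; 1 GB remain.
Put d7 (6 GB) in drive 5; 2 GB remain.
Put d8 (1 GB) in drive 2; 1 GB remain.
Put d9 (7 GB) in drive 6; 1 GB remain.

6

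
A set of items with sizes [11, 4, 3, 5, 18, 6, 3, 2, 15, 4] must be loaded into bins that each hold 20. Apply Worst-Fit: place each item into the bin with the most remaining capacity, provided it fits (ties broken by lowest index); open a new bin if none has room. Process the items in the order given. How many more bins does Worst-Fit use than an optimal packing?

0

Worst-Fit: [11,4,3] [5,6,3,2] [18] [15,4] → 4 bins.
Total size 71; any packing needs at least ⌈71/20⌉ = 4 bins.
So 4 is already optimal.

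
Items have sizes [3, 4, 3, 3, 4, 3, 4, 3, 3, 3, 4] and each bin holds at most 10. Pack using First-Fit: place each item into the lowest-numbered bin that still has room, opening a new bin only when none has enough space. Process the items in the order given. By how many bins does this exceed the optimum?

First-Fit: [3,4,3] [3,4,3] [4,3,3] [3,4] → 4 bins.
Total size 37; any packing needs at least ⌈37/10⌉ = 4 bins.
So 4 is already optimal.

0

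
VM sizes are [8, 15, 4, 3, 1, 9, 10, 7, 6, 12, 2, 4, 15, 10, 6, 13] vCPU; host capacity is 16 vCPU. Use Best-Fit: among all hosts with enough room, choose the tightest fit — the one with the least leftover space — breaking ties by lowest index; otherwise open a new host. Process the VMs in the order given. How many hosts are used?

host 1: place 8 vCPU, 8 vCPU left
host 2: place 15 vCPU, 1 vCPU left
host 1: place 4 vCPU, 4 vCPU left
host 1: place 3 vCPU, 1 vCPU left
host 1: place 1 vCPU, 0 vCPU left
host 3: place 9 vCPU, 7 vCPU left
host 4: place 10 vCPU, 6 vCPU left
host 3: place 7 vCPU, 0 vCPU left
host 4: place 6 vCPU, 0 vCPU left
host 5: place 12 vCPU, 4 vCPU left
host 5: place 2 vCPU, 2 vCPU left
host 6: place 4 vCPU, 12 vCPU left
host 7: place 15 vCPU, 1 vCPU left
host 6: place 10 vCPU, 2 vCPU left
host 8: place 6 vCPU, 10 vCPU left
host 9: place 13 vCPU, 3 vCPU left

9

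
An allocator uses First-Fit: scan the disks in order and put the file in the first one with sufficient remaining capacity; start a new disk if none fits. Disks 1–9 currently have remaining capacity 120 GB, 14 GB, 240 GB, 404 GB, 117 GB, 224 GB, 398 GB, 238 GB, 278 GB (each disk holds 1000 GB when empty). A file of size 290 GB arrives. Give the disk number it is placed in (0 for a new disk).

4

Disks with room: disk 4 (404 GB), disk 7 (398 GB).
The first with room is disk 4.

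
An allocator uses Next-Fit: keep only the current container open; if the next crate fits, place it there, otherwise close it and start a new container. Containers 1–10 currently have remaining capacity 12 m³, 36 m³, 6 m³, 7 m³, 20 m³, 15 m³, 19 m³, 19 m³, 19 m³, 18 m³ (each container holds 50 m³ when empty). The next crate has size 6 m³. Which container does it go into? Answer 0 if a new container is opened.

10

Next-Fit only looks at container 10, which has 18 m³ free.
6 m³ fits there.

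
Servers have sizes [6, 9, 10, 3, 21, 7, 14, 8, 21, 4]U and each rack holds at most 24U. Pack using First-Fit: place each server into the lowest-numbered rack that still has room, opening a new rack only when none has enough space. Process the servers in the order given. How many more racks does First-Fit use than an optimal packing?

First-Fit: [6,9,3,4] [10,7] [21] [14,8] [21] → 5 racks.
Total size 103U; any packing needs at least ⌈103/24⌉ = 5 racks.
So 5 is already optimal.

0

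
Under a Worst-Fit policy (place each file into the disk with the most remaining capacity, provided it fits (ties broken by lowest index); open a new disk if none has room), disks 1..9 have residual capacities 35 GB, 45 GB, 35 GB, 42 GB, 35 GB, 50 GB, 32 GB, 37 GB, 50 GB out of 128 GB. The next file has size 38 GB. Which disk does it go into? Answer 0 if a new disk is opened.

Disks with room: disk 2 (45 GB), disk 4 (42 GB), disk 6 (50 GB), disk 9 (50 GB).
Most room is disk 6 with 50 GB free.

6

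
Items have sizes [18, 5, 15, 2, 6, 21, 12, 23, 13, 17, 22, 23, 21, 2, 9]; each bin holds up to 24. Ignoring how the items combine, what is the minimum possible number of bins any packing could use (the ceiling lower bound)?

9 bins

Total size = 18 + 5 + 15 + 2 + 6 + 21 + 12 + 23 + 13 + 17 + 22 + 23 + 21 + 2 + 9 = 209.
⌈209 / 24⌉ = 9.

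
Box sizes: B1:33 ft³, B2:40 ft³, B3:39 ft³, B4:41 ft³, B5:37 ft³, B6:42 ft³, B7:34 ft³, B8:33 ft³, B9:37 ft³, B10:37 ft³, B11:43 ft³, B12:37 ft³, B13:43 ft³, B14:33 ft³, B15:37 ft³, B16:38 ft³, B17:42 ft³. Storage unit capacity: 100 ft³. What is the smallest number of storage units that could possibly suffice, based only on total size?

Total size = 33 + 40 + 39 + 41 + 37 + 42 + 34 + 33 + 37 + 37 + 43 + 37 + 43 + 33 + 37 + 38 + 42 = 646 ft³.
⌈646 / 100⌉ = 7.

7 storage units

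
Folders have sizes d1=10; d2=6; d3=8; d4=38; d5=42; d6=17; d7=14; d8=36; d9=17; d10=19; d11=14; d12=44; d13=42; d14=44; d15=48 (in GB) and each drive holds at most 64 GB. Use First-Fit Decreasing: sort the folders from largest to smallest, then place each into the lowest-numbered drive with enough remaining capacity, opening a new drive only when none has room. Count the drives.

7

Sorted descending: 48, 44, 44, 42, 42, 38, 36, 19, 17, 17, 14, 14, 10, 8, 6.
48 GB → drive 1 (remaining 16 GB)
44 GB → drive 2 (remaining 20 GB)
44 GB → drive 3 (remaining 20 GB)
42 GB → drive 4 (remaining 22 GB)
42 GB → drive 5 (remaining 22 GB)
38 GB → drive 6 (remaining 26 GB)
36 GB → drive 7 (remaining 28 GB)
19 GB → drive 2 (remaining 1 GB)
17 GB → drive 3 (remaining 3 GB)
17 GB → drive 4 (remaining 5 GB)
14 GB → drive 1 (remaining 2 GB)
14 GB → drive 5 (remaining 8 GB)
10 GB → drive 6 (remaining 16 GB)
8 GB → drive 5 (remaining 0 GB)
6 GB → drive 6 (remaining 10 GB)
Final drives: [48,14] [44,19] [44,17] [42,17] [42,14,8] [38,10,6] [36].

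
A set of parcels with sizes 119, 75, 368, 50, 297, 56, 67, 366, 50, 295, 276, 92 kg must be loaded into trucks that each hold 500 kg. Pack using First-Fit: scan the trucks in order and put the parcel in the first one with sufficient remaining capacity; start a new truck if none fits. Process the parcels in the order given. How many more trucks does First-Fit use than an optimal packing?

1

First-Fit: [119,75,50,56,67,50] [368,92] [297] [366] [295] [276] → 6 trucks.
Total size 2111 kg; any packing needs at least ⌈2111/500⌉ = 5 trucks.
An optimal packing achieves that bound: [368,119] [366,92] [297,75,67,56] [295,50,50] [276] → 5 trucks.
Excess: 6 − 5 = 1.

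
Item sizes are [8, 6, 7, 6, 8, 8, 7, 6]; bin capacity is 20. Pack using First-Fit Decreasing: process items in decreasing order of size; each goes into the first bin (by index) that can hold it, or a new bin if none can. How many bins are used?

4

Sorted descending: 8, 8, 8, 7, 7, 6, 6, 6.
bin 1: place 8, 12 left
bin 1: place 8, 4 left
bin 2: place 8, 12 left
bin 2: place 7, 5 left
bin 3: place 7, 13 left
bin 3: place 6, 7 left
bin 3: place 6, 1 left
bin 4: place 6, 14 left
Final bins: [8,8] [8,7] [7,6,6] [6].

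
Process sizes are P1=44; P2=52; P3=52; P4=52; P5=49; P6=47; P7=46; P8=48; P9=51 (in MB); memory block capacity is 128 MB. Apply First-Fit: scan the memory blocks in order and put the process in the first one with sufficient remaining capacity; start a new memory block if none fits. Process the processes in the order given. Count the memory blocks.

5 memory blocks

memory block 1: place P1 (44 MB), 84 MB left
memory block 1: place P2 (52 MB), 32 MB left
memory block 2: place P3 (52 MB), 76 MB left
memory block 2: place P4 (52 MB), 24 MB left
memory block 3: place P5 (49 MB), 79 MB left
memory block 3: place P6 (47 MB), 32 MB left
memory block 4: place P7 (46 MB), 82 MB left
memory block 4: place P8 (48 MB), 34 MB left
memory block 5: place P9 (51 MB), 77 MB left
Final memory blocks: [44,52] [52,52] [49,47] [46,48] [51].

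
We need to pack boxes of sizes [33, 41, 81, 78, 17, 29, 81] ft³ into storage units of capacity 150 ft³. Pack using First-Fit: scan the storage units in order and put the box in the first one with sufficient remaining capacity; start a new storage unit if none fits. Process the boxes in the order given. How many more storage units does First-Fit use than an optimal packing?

1

First-Fit: [33,41,17,29] [81] [78] [81] → 4 storage units.
Total size 360 ft³; any packing needs at least ⌈360/150⌉ = 3 storage units.
An optimal packing achieves that bound: [81,41,17] [81,33,29] [78] → 3 storage units.
Excess: 4 − 3 = 1.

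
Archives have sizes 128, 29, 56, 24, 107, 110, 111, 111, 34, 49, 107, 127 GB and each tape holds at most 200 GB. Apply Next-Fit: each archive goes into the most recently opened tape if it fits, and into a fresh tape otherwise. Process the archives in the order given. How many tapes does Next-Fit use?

Put 128 GB in tape 1; 72 GB remain.
Put 29 GB in tape 1; 43 GB remain.
Put 56 GB in tape 2; 144 GB remain.
Put 24 GB in tape 2; 120 GB remain.
Put 107 GB in tape 2; 13 GB remain.
Put 110 GB in tape 3; 90 GB remain.
Put 111 GB in tape 4; 89 GB remain.
Put 111 GB in tape 5; 89 GB remain.
Put 34 GB in tape 5; 55 GB remain.
Put 49 GB in tape 5; 6 GB remain.
Put 107 GB in tape 6; 93 GB remain.
Put 127 GB in tape 7; 73 GB remain.

7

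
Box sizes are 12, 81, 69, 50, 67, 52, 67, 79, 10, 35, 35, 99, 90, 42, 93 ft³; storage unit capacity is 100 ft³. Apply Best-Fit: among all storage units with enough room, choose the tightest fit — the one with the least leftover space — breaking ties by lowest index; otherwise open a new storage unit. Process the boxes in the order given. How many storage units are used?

storage unit 1: place 12 ft³, 88 ft³ left
storage unit 1: place 81 ft³, 7 ft³ left
storage unit 2: place 69 ft³, 31 ft³ left
storage unit 3: place 50 ft³, 50 ft³ left
storage unit 4: place 67 ft³, 33 ft³ left
storage unit 5: place 52 ft³, 48 ft³ left
storage unit 6: place 67 ft³, 33 ft³ left
storage unit 7: place 79 ft³, 21 ft³ left
storage unit 7: place 10 ft³, 11 ft³ left
storage unit 5: place 35 ft³, 13 ft³ left
storage unit 3: place 35 ft³, 15 ft³ left
storage unit 8: place 99 ft³, 1 ft³ left
storage unit 9: place 90 ft³, 10 ft³ left
storage unit 10: place 42 ft³, 58 ft³ left
storage unit 11: place 93 ft³, 7 ft³ left
Final storage units: [12,81] [69] [50,35] [67] [52,35] [67] [79,10] [99] [90] [42] [93].

11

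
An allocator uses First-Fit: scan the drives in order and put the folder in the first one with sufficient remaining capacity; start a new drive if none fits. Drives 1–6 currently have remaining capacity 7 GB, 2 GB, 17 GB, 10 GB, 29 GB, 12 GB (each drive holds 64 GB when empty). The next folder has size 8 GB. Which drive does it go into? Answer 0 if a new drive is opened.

Drives with room: drive 3 (17 GB), drive 4 (10 GB), drive 5 (29 GB), drive 6 (12 GB).
The first with room is drive 3.

3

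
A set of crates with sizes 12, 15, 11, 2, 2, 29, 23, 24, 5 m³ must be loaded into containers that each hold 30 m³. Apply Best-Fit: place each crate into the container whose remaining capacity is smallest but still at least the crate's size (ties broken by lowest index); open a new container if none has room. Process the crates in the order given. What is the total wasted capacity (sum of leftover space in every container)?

container 1: place 12 m³, 18 m³ left
container 1: place 15 m³, 3 m³ left
container 2: place 11 m³, 19 m³ left
container 1: place 2 m³, 1 m³ left
container 2: place 2 m³, 17 m³ left
container 3: place 29 m³, 1 m³ left
container 4: place 23 m³, 7 m³ left
container 5: place 24 m³, 6 m³ left
container 5: place 5 m³, 1 m³ left
5 containers × 30 m³ = 150 m³; used 123 m³; unused 27 m³.

27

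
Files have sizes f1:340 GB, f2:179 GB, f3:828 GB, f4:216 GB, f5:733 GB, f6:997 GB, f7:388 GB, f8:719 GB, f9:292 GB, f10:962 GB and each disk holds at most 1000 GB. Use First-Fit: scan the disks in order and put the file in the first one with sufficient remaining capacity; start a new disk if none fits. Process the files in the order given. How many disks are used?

Put f1 (340 GB) in disk 1; 660 GB remain.
Put f2 (179 GB) in disk 1; 481 GB remain.
Put f3 (828 GB) in disk 2; 172 GB remain.
Put f4 (216 GB) in disk 1; 265 GB remain.
Put f5 (733 GB) in disk 3; 267 GB remain.
Put f6 (997 GB) in disk 4; 3 GB remain.
Put f7 (388 GB) in disk 5; 612 GB remain.
Put f8 (719 GB) in disk 6; 281 GB remain.
Put f9 (292 GB) in disk 5; 320 GB remain.
Put f10 (962 GB) in disk 7; 38 GB remain.

7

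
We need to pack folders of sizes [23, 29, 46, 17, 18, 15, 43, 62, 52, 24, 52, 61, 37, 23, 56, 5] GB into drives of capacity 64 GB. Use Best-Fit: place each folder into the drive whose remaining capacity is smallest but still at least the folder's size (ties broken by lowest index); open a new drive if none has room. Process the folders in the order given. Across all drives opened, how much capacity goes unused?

77

23 GB → drive 1 (remaining 41 GB)
29 GB → drive 1 (remaining 12 GB)
46 GB → drive 2 (remaining 18 GB)
17 GB → drive 2 (remaining 1 GB)
18 GB → drive 3 (remaining 46 GB)
15 GB → drive 3 (remaining 31 GB)
43 GB → drive 4 (remaining 21 GB)
62 GB → drive 5 (remaining 2 GB)
52 GB → drive 6 (remaining 12 GB)
24 GB → drive 3 (remaining 7 GB)
52 GB → drive 7 (remaining 12 GB)
61 GB → drive 8 (remaining 3 GB)
37 GB → drive 9 (remaining 27 GB)
23 GB → drive 9 (remaining 4 GB)
56 GB → drive 10 (remaining 8 GB)
5 GB → drive 3 (remaining 2 GB)
10 drives × 64 GB = 640 GB; used 563 GB; unused 77 GB.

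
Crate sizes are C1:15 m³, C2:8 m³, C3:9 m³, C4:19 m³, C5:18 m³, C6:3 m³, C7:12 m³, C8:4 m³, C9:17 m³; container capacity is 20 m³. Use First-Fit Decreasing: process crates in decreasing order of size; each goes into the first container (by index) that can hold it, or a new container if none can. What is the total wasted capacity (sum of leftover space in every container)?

Sorted descending: 19, 18, 17, 15, 12, 9, 8, 4, 3.
Put 19 m³ in container 1; 1 m³ remain.
Put 18 m³ in container 2; 2 m³ remain.
Put 17 m³ in container 3; 3 m³ remain.
Put 15 m³ in container 4; 5 m³ remain.
Put 12 m³ in container 5; 8 m³ remain.
Put 9 m³ in container 6; 11 m³ remain.
Put 8 m³ in container 5; 0 m³ remain.
Put 4 m³ in container 4; 1 m³ remain.
Put 3 m³ in container 3; 0 m³ remain.
6 containers × 20 m³ = 120 m³; used 105 m³; unused 15 m³.

15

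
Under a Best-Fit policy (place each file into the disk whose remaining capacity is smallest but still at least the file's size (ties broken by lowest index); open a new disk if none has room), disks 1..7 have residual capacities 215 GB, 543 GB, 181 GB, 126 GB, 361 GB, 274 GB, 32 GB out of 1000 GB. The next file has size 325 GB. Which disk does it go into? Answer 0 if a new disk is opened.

Disks with room: disk 2 (543 GB), disk 5 (361 GB).
Tightest fit is disk 5 with 361 GB free.

5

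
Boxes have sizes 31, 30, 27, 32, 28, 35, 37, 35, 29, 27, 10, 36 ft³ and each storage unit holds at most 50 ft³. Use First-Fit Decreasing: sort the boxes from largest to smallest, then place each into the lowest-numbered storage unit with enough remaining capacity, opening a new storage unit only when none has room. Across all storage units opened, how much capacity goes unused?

Sorted descending: 37, 36, 35, 35, 32, 31, 30, 29, 28, 27, 27, 10.
37 ft³ → storage unit 1 (remaining 13 ft³)
36 ft³ → storage unit 2 (remaining 14 ft³)
35 ft³ → storage unit 3 (remaining 15 ft³)
35 ft³ → storage unit 4 (remaining 15 ft³)
32 ft³ → storage unit 5 (remaining 18 ft³)
31 ft³ → storage unit 6 (remaining 19 ft³)
30 ft³ → storage unit 7 (remaining 20 ft³)
29 ft³ → storage unit 8 (remaining 21 ft³)
28 ft³ → storage unit 9 (remaining 22 ft³)
27 ft³ → storage unit 10 (remaining 23 ft³)
27 ft³ → storage unit 11 (remaining 23 ft³)
10 ft³ → storage unit 1 (remaining 3 ft³)
11 storage units × 50 ft³ = 550 ft³; used 357 ft³; unused 193 ft³.

193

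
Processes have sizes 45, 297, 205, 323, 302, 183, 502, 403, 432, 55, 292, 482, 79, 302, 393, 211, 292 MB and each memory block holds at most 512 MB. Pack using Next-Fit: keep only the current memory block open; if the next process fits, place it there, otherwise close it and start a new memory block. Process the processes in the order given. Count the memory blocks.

12 memory blocks

45 MB → memory block 1 (remaining 467 MB)
297 MB → memory block 1 (remaining 170 MB)
205 MB → memory block 2 (remaining 307 MB)
323 MB → memory block 3 (remaining 189 MB)
302 MB → memory block 4 (remaining 210 MB)
183 MB → memory block 4 (remaining 27 MB)
502 MB → memory block 5 (remaining 10 MB)
403 MB → memory block 6 (remaining 109 MB)
432 MB → memory block 7 (remaining 80 MB)
55 MB → memory block 7 (remaining 25 MB)
292 MB → memory block 8 (remaining 220 MB)
482 MB → memory block 9 (remaining 30 MB)
79 MB → memory block 10 (remaining 433 MB)
302 MB → memory block 10 (remaining 131 MB)
393 MB → memory block 11 (remaining 119 MB)
211 MB → memory block 12 (remaining 301 MB)
292 MB → memory block 12 (remaining 9 MB)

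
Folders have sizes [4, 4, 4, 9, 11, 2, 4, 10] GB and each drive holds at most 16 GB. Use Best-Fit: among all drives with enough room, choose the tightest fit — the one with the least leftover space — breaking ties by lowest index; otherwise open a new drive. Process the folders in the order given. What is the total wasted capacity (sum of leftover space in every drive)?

16

Put 4 GB in drive 1; 12 GB remain.
Put 4 GB in drive 1; 8 GB remain.
Put 4 GB in drive 1; 4 GB remain.
Put 9 GB in drive 2; 7 GB remain.
Put 11 GB in drive 3; 5 GB remain.
Put 2 GB in drive 1; 2 GB remain.
Put 4 GB in drive 3; 1 GB remain.
Put 10 GB in drive 4; 6 GB remain.
4 drives × 16 GB = 64 GB; used 48 GB; unused 16 GB.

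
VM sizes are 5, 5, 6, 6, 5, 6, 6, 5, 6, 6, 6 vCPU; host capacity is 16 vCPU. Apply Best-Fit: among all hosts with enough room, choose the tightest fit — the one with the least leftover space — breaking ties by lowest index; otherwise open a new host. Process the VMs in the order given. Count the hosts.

Put 5 vCPU in host 1; 11 vCPU remain.
Put 5 vCPU in host 1; 6 vCPU remain.
Put 6 vCPU in host 1; 0 vCPU remain.
Put 6 vCPU in host 2; 10 vCPU remain.
Put 5 vCPU in host 2; 5 vCPU remain.
Put 6 vCPU in host 3; 10 vCPU remain.
Put 6 vCPU in host 3; 4 vCPU remain.
Put 5 vCPU in host 2; 0 vCPU remain.
Put 6 vCPU in host 4; 10 vCPU remain.
Put 6 vCPU in host 4; 4 vCPU remain.
Put 6 vCPU in host 5; 10 vCPU remain.

5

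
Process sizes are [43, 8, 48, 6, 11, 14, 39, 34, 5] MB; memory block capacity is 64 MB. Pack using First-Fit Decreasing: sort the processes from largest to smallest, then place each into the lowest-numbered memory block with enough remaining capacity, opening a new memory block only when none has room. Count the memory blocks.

4

Sorted descending: 48, 43, 39, 34, 14, 11, 8, 6, 5.
Put 48 MB in memory block 1; 16 MB remain.
Put 43 MB in memory block 2; 21 MB remain.
Put 39 MB in memory block 3; 25 MB remain.
Put 34 MB in memory block 4; 30 MB remain.
Put 14 MB in memory block 1; 2 MB remain.
Put 11 MB in memory block 2; 10 MB remain.
Put 8 MB in memory block 2; 2 MB remain.
Put 6 MB in memory block 3; 19 MB remain.
Put 5 MB in memory block 3; 14 MB remain.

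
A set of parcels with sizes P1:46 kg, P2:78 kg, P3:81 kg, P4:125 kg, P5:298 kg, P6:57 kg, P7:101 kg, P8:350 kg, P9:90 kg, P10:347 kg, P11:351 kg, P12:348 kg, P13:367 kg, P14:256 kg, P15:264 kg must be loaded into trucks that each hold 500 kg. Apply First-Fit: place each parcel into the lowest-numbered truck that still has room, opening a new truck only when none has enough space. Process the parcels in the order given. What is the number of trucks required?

Put P1 (46 kg) in truck 1; 454 kg remain.
Put P2 (78 kg) in truck 1; 376 kg remain.
Put P3 (81 kg) in truck 1; 295 kg remain.
Put P4 (125 kg) in truck 1; 170 kg remain.
Put P5 (298 kg) in truck 2; 202 kg remain.
Put P6 (57 kg) in truck 1; 113 kg remain.
Put P7 (101 kg) in truck 1; 12 kg remain.
Put P8 (350 kg) in truck 3; 150 kg remain.
Put P9 (90 kg) in truck 2; 112 kg remain.
Put P10 (347 kg) in truck 4; 153 kg remain.
Put P11 (351 kg) in truck 5; 149 kg remain.
Put P12 (348 kg) in truck 6; 152 kg remain.
Put P13 (367 kg) in truck 7; 133 kg remain.
Put P14 (256 kg) in truck 8; 244 kg remain.
Put P15 (264 kg) in truck 9; 236 kg remain.
Final trucks: [46,78,81,125,57,101] [298,90] [350] [347] [351] [348] [367] [256] [264].

9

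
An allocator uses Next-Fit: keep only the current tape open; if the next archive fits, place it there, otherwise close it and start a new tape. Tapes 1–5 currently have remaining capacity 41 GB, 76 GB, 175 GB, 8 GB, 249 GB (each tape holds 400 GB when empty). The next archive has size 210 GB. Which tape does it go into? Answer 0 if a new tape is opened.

5

Next-Fit only looks at tape 5, which has 249 GB free.
210 GB fits there.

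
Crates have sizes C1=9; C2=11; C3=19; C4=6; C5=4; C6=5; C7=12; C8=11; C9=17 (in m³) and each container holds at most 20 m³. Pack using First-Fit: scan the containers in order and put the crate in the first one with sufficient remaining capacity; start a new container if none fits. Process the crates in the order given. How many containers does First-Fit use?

C1 (9 m³) → container 1 (remaining 11 m³)
C2 (11 m³) → container 1 (remaining 0 m³)
C3 (19 m³) → container 2 (remaining 1 m³)
C4 (6 m³) → container 3 (remaining 14 m³)
C5 (4 m³) → container 3 (remaining 10 m³)
C6 (5 m³) → container 3 (remaining 5 m³)
C7 (12 m³) → container 4 (remaining 8 m³)
C8 (11 m³) → container 5 (remaining 9 m³)
C9 (17 m³) → container 6 (remaining 3 m³)
Final containers: [9,11] [19] [6,4,5] [12] [11] [17].

6 containers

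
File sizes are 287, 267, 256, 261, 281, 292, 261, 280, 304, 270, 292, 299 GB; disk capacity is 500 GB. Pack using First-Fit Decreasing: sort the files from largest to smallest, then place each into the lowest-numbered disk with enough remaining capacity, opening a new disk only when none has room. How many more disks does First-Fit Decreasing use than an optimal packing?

0

First-Fit Decreasing: [304] [299] [292] [292] [287] [281] [280] [270] [267] [261] [261] [256] → 12 disks.
12 files exceed 250 GB (half the capacity), and no two of those can share a disk, so at least 12 disks are needed.
So 12 is already optimal.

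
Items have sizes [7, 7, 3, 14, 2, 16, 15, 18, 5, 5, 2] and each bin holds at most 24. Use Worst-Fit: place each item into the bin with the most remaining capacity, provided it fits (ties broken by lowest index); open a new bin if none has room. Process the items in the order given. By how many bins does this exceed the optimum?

1

Worst-Fit: [7,7,3] [14,2,5] [16,2] [15,5] [18] → 5 bins.
Total size 94; any packing needs at least ⌈94/24⌉ = 4 bins.
An optimal packing achieves that bound: [18,5] [16,7] [15,7,2] [14,5,3,2] → 4 bins.
Excess: 5 − 4 = 1.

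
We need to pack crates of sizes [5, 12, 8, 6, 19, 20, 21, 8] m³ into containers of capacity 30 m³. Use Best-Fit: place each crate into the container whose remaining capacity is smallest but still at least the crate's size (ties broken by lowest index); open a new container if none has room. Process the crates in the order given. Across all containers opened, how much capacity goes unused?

5 m³ → container 1 (remaining 25 m³)
12 m³ → container 1 (remaining 13 m³)
8 m³ → container 1 (remaining 5 m³)
6 m³ → container 2 (remaining 24 m³)
19 m³ → container 2 (remaining 5 m³)
20 m³ → container 3 (remaining 10 m³)
21 m³ → container 4 (remaining 9 m³)
8 m³ → container 4 (remaining 1 m³)
4 containers × 30 m³ = 120 m³; used 99 m³; unused 21 m³.

21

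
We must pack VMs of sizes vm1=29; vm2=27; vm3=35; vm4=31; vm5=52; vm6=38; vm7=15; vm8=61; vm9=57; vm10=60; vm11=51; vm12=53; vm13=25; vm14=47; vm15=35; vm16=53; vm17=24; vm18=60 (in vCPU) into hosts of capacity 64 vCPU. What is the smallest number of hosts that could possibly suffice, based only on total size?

12

Total size = 29 + 27 + 35 + 31 + 52 + 38 + 15 + 61 + 57 + 60 + 51 + 53 + 25 + 47 + 35 + 53 + 24 + 60 = 753 vCPU.
⌈753 / 64⌉ = 12.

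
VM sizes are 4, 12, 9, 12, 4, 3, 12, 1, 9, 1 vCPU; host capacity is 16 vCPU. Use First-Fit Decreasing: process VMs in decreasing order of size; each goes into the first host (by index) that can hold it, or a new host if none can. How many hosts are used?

5 hosts

Sorted descending: 12, 12, 12, 9, 9, 4, 4, 3, 1, 1.
12 vCPU → host 1 (remaining 4 vCPU)
12 vCPU → host 2 (remaining 4 vCPU)
12 vCPU → host 3 (remaining 4 vCPU)
9 vCPU → host 4 (remaining 7 vCPU)
9 vCPU → host 5 (remaining 7 vCPU)
4 vCPU → host 1 (remaining 0 vCPU)
4 vCPU → host 2 (remaining 0 vCPU)
3 vCPU → host 3 (remaining 1 vCPU)
1 vCPU → host 3 (remaining 0 vCPU)
1 vCPU → host 4 (remaining 6 vCPU)
Final hosts: [12,4] [12,4] [12,3,1] [9,1] [9].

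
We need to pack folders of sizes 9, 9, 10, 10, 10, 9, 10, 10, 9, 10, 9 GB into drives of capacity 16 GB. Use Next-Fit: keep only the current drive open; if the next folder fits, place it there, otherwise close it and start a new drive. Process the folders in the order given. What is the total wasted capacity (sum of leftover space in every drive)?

71

9 GB → drive 1 (remaining 7 GB)
9 GB → drive 2 (remaining 7 GB)
10 GB → drive 3 (remaining 6 GB)
10 GB → drive 4 (remaining 6 GB)
10 GB → drive 5 (remaining 6 GB)
9 GB → drive 6 (remaining 7 GB)
10 GB → drive 7 (remaining 6 GB)
10 GB → drive 8 (remaining 6 GB)
9 GB → drive 9 (remaining 7 GB)
10 GB → drive 10 (remaining 6 GB)
9 GB → drive 11 (remaining 7 GB)
11 drives × 16 GB = 176 GB; used 105 GB; unused 71 GB.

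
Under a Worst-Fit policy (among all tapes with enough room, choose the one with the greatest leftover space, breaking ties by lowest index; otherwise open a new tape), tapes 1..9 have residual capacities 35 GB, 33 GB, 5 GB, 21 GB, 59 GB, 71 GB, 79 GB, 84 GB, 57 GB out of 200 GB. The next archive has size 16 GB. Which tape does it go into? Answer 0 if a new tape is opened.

8

Tapes with room: tape 1 (35 GB), tape 2 (33 GB), tape 4 (21 GB), tape 5 (59 GB), tape 6 (71 GB), tape 7 (79 GB), tape 8 (84 GB), tape 9 (57 GB).
Most room is tape 8 with 84 GB free.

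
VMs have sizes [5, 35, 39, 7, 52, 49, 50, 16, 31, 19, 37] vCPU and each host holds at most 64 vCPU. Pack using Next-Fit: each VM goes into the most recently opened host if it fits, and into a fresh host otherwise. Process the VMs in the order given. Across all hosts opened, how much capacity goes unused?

5 vCPU → host 1 (remaining 59 vCPU)
35 vCPU → host 1 (remaining 24 vCPU)
39 vCPU → host 2 (remaining 25 vCPU)
7 vCPU → host 2 (remaining 18 vCPU)
52 vCPU → host 3 (remaining 12 vCPU)
49 vCPU → host 4 (remaining 15 vCPU)
50 vCPU → host 5 (remaining 14 vCPU)
16 vCPU → host 6 (remaining 48 vCPU)
31 vCPU → host 6 (remaining 17 vCPU)
19 vCPU → host 7 (remaining 45 vCPU)
37 vCPU → host 7 (remaining 8 vCPU)
7 hosts × 64 vCPU = 448 vCPU; used 340 vCPU; unused 108 vCPU.

108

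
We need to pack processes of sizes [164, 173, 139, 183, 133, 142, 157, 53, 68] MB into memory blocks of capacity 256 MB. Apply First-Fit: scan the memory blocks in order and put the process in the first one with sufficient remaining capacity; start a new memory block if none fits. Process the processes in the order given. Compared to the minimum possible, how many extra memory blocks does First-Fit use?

First-Fit: [164,53] [173,68] [139] [183] [133] [142] [157] → 7 memory blocks.
7 processes exceed 128 MB (half the capacity), and no two of those can share a memory block, so at least 7 memory blocks are needed.
So 7 is already optimal.

0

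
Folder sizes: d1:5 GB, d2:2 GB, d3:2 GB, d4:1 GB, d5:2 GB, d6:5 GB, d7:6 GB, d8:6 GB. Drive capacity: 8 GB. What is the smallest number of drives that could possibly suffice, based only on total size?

4

Total size = 5 + 2 + 2 + 1 + 2 + 5 + 6 + 6 = 29 GB.
⌈29 / 8⌉ = 4.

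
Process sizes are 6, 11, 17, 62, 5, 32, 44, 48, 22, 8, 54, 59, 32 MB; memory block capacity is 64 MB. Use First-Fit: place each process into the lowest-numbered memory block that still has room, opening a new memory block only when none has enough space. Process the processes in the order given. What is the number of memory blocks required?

Put 6 MB in memory block 1; 58 MB remain.
Put 11 MB in memory block 1; 47 MB remain.
Put 17 MB in memory block 1; 30 MB remain.
Put 62 MB in memory block 2; 2 MB remain.
Put 5 MB in memory block 1; 25 MB remain.
Put 32 MB in memory block 3; 32 MB remain.
Put 44 MB in memory block 4; 20 MB remain.
Put 48 MB in memory block 5; 16 MB remain.
Put 22 MB in memory block 1; 3 MB remain.
Put 8 MB in memory block 3; 24 MB remain.
Put 54 MB in memory block 6; 10 MB remain.
Put 59 MB in memory block 7; 5 MB remain.
Put 32 MB in memory block 8; 32 MB remain.

8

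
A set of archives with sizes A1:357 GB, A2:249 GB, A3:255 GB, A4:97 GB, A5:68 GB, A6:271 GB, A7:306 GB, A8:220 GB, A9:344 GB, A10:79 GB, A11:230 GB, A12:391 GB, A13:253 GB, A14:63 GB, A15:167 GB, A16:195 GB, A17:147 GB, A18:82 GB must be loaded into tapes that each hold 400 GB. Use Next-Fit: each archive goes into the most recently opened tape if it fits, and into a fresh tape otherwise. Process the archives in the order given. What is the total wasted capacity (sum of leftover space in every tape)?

Put A1 (357 GB) in tape 1; 43 GB remain.
Put A2 (249 GB) in tape 2; 151 GB remain.
Put A3 (255 GB) in tape 3; 145 GB remain.
Put A4 (97 GB) in tape 3; 48 GB remain.
Put A5 (68 GB) in tape 4; 332 GB remain.
Put A6 (271 GB) in tape 4; 61 GB remain.
Put A7 (306 GB) in tape 5; 94 GB remain.
Put A8 (220 GB) in tape 6; 180 GB remain.
Put A9 (344 GB) in tape 7; 56 GB remain.
Put A10 (79 GB) in tape 8; 321 GB remain.
Put A11 (230 GB) in tape 8; 91 GB remain.
Put A12 (391 GB) in tape 9; 9 GB remain.
Put A13 (253 GB) in tape 10; 147 GB remain.
Put A14 (63 GB) in tape 10; 84 GB remain.
Put A15 (167 GB) in tape 11; 233 GB remain.
Put A16 (195 GB) in tape 11; 38 GB remain.
Put A17 (147 GB) in tape 12; 253 GB remain.
Put A18 (82 GB) in tape 12; 171 GB remain.
12 tapes × 400 GB = 4800 GB; used 3774 GB; unused 1026 GB.

1026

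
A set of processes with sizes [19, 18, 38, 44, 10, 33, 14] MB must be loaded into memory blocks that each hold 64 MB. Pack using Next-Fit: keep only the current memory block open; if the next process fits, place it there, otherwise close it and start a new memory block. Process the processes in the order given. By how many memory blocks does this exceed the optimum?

Next-Fit: [19,18] [38] [44,10] [33,14] → 4 memory blocks.
Total size 176 MB; any packing needs at least ⌈176/64⌉ = 3 memory blocks.
An optimal packing achieves that bound: [44,19] [38,18] [33,14,10] → 3 memory blocks.
Excess: 4 − 3 = 1.

1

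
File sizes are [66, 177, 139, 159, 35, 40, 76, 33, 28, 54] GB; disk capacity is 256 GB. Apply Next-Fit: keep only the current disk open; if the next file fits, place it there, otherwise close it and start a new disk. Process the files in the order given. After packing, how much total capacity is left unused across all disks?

217

disk 1: place 66 GB, 190 GB left
disk 1: place 177 GB, 13 GB left
disk 2: place 139 GB, 117 GB left
disk 3: place 159 GB, 97 GB left
disk 3: place 35 GB, 62 GB left
disk 3: place 40 GB, 22 GB left
disk 4: place 76 GB, 180 GB left
disk 4: place 33 GB, 147 GB left
disk 4: place 28 GB, 119 GB left
disk 4: place 54 GB, 65 GB left
4 disks × 256 GB = 1024 GB; used 807 GB; unused 217 GB.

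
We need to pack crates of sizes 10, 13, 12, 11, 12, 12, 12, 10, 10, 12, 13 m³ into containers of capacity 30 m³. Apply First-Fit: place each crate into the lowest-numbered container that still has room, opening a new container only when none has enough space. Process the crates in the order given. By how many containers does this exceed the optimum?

First-Fit: [10,13] [12,11] [12,12] [12,10] [10,12] [13] → 6 containers.
Total size 127 m³; any packing needs at least ⌈127/30⌉ = 5 containers.
An optimal packing achieves that bound: [13,13] [12,12] [12,12] [12,11] [10,10,10] → 5 containers.
Excess: 6 − 5 = 1.

1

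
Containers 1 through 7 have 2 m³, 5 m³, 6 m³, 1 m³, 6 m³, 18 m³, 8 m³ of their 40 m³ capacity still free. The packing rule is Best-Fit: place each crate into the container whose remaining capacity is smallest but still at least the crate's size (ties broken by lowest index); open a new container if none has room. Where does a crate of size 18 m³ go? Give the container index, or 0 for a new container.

6

Containers with room: container 6 (18 m³).
Tightest fit is container 6 with 18 m³ free.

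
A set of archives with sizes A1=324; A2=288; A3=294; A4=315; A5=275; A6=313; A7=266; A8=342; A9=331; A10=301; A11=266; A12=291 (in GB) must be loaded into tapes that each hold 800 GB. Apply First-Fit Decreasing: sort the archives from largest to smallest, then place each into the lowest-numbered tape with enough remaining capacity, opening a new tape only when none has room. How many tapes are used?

Sorted descending: 342, 331, 324, 315, 313, 301, 294, 291, 288, 275, 266, 266.
Put 342 GB in tape 1; 458 GB remain.
Put 331 GB in tape 1; 127 GB remain.
Put 324 GB in tape 2; 476 GB remain.
Put 315 GB in tape 2; 161 GB remain.
Put 313 GB in tape 3; 487 GB remain.
Put 301 GB in tape 3; 186 GB remain.
Put 294 GB in tape 4; 506 GB remain.
Put 291 GB in tape 4; 215 GB remain.
Put 288 GB in tape 5; 512 GB remain.
Put 275 GB in tape 5; 237 GB remain.
Put 266 GB in tape 6; 534 GB remain.
Put 266 GB in tape 6; 268 GB remain.

6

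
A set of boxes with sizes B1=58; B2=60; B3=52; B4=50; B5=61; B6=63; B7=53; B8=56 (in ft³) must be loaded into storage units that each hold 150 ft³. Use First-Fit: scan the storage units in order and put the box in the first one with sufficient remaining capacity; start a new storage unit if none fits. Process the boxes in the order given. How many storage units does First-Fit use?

4

B1 (58 ft³) → storage unit 1 (remaining 92 ft³)
B2 (60 ft³) → storage unit 1 (remaining 32 ft³)
B3 (52 ft³) → storage unit 2 (remaining 98 ft³)
B4 (50 ft³) → storage unit 2 (remaining 48 ft³)
B5 (61 ft³) → storage unit 3 (remaining 89 ft³)
B6 (63 ft³) → storage unit 3 (remaining 26 ft³)
B7 (53 ft³) → storage unit 4 (remaining 97 ft³)
B8 (56 ft³) → storage unit 4 (remaining 41 ft³)
Final storage units: [58,60] [52,50] [61,63] [53,56].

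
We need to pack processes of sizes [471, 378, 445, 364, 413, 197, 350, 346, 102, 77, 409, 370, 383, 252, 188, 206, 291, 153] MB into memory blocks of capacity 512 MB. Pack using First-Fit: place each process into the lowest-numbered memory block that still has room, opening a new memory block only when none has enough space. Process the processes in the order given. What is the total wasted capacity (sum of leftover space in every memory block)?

Put 471 MB in memory block 1; 41 MB remain.
Put 378 MB in memory block 2; 134 MB remain.
Put 445 MB in memory block 3; 67 MB remain.
Put 364 MB in memory block 4; 148 MB remain.
Put 413 MB in memory block 5; 99 MB remain.
Put 197 MB in memory block 6; 315 MB remain.
Put 350 MB in memory block 7; 162 MB remain.
Put 346 MB in memory block 8; 166 MB remain.
Put 102 MB in memory block 2; 32 MB remain.
Put 77 MB in memory block 4; 71 MB remain.
Put 409 MB in memory block 9; 103 MB remain.
Put 370 MB in memory block 10; 142 MB remain.
Put 383 MB in memory block 11; 129 MB remain.
Put 252 MB in memory block 6; 63 MB remain.
Put 188 MB in memory block 12; 324 MB remain.
Put 206 MB in memory block 12; 118 MB remain.
Put 291 MB in memory block 13; 221 MB remain.
Put 153 MB in memory block 7; 9 MB remain.
13 memory blocks × 512 MB = 6656 MB; used 5395 MB; unused 1261 MB.

1261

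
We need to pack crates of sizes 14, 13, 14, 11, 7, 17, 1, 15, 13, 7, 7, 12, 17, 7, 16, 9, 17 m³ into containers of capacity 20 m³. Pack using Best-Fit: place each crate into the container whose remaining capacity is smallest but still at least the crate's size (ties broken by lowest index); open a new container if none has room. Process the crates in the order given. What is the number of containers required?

12

Put 14 m³ in container 1; 6 m³ remain.
Put 13 m³ in container 2; 7 m³ remain.
Put 14 m³ in container 3; 6 m³ remain.
Put 11 m³ in container 4; 9 m³ remain.
Put 7 m³ in container 2; 0 m³ remain.
Put 17 m³ in container 5; 3 m³ remain.
Put 1 m³ in container 5; 2 m³ remain.
Put 15 m³ in container 6; 5 m³ remain.
Put 13 m³ in container 7; 7 m³ remain.
Put 7 m³ in container 7; 0 m³ remain.
Put 7 m³ in container 4; 2 m³ remain.
Put 12 m³ in container 8; 8 m³ remain.
Put 17 m³ in container 9; 3 m³ remain.
Put 7 m³ in container 8; 1 m³ remain.
Put 16 m³ in container 10; 4 m³ remain.
Put 9 m³ in container 11; 11 m³ remain.
Put 17 m³ in container 12; 3 m³ remain.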